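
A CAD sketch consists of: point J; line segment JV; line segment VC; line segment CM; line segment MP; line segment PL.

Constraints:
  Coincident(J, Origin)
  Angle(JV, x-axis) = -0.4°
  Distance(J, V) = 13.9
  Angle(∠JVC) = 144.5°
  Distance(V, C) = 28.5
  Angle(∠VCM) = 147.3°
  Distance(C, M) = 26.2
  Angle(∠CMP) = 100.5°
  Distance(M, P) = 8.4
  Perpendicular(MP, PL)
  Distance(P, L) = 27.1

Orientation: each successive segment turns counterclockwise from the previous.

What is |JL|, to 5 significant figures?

33.793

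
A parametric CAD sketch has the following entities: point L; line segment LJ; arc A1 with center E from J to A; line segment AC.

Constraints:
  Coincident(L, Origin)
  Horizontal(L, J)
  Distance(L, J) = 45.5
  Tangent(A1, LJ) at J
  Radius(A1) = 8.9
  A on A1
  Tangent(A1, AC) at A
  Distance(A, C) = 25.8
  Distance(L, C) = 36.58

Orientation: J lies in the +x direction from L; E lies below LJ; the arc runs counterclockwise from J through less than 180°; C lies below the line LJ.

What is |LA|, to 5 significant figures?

38.052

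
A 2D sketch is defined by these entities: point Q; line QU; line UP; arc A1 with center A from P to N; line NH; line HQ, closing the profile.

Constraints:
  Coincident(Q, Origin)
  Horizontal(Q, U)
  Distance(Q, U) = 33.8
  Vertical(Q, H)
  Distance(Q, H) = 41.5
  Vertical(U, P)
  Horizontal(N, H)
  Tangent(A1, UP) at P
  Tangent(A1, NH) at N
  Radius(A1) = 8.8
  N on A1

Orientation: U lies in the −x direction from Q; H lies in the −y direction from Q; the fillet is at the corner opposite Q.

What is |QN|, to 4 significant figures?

48.45

Q is at the origin; QU is horizontal with |QU| = 33.8 and U on the −x side, so U = (-33.80, 0.000). Q and H share the same x with |QH| = 41.5 and H on the −y side, so H = (0.000, -41.50). The virtual corner opposite Q is at (-33.80, -41.50). A1 meets UP tangentially, so AP is at right angles to UP and A1 meets NH tangentially, so AN is at right angles to NH, with radius 8.8, so the center A sits 8.8 in from both sides at A = (-25.00, -32.70). That places the tangent points at P = (-33.80, -32.70) on UP and N = (-25.00, -41.50) on NH. Then |QN| = |N − Q| = 48.45.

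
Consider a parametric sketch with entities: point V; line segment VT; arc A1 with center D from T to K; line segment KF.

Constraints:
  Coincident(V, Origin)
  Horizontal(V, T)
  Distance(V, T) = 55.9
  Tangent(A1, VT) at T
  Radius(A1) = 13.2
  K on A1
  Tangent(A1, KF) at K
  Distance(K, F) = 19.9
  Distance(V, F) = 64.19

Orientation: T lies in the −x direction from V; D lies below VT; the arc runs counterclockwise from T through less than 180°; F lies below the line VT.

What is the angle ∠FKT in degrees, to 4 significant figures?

114.2°

Checks: |DK| = 13.20 ✓; ∠(DK, KF) = 90.00° ✓; |KF| = 19.90 ✓; |VF| = 64.19 ✓.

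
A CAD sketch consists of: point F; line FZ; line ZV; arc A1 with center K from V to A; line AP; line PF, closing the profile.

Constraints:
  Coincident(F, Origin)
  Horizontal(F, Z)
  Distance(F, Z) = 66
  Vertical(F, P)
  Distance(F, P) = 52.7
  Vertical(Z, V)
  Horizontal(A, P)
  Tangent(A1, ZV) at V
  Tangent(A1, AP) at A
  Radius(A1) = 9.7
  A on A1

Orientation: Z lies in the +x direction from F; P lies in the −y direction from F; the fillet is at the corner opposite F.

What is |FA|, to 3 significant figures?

77.1

The virtual corner opposite F is at (66.0, -52.7). Since A1 is tangent to ZV there, KV ⟂ ZV and tangency of A1 to AP means the radius KA is perpendicular to AP, with radius 9.7, so the center K sits 9.7 in from both sides at K = (56.3, -43.0). That places the tangent points at V = (66.0, -43.0) on ZV and A = (56.3, -52.7) on AP. Then |FA| = |A − F| = 77.1.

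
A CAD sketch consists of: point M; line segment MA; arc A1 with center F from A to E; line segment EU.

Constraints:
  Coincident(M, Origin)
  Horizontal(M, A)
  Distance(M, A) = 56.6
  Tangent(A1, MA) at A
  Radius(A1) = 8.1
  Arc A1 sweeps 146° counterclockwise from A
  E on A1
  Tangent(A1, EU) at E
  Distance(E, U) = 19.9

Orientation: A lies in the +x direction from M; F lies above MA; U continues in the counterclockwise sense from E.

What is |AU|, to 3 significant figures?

28.6

On A1, A sits at bearing -90° from F; a 146° counterclockwise sweep puts E at bearing 56°, so E = F + 8.1·(cos 56°, sin 56°) = (61.1, 14.8). A1 meets EU tangentially, so FE is at right angles to EU, so EU runs along (−sin 56°, cos 56°); with |EU| = 19.9, U = (44.6, 25.9). Then |AU| = |U − A| = 28.6.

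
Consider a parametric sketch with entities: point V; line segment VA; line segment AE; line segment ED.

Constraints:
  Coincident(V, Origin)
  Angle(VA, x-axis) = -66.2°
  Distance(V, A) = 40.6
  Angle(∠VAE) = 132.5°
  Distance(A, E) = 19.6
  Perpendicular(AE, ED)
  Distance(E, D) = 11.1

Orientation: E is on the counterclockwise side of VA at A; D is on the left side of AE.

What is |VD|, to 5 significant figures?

50.660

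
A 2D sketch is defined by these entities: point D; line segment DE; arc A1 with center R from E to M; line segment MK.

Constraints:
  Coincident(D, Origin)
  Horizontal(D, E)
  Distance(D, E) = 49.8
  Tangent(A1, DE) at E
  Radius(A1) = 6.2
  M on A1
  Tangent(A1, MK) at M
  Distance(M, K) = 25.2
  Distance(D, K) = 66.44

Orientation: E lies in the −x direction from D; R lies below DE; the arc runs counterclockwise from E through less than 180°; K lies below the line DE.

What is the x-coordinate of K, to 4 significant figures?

-59.05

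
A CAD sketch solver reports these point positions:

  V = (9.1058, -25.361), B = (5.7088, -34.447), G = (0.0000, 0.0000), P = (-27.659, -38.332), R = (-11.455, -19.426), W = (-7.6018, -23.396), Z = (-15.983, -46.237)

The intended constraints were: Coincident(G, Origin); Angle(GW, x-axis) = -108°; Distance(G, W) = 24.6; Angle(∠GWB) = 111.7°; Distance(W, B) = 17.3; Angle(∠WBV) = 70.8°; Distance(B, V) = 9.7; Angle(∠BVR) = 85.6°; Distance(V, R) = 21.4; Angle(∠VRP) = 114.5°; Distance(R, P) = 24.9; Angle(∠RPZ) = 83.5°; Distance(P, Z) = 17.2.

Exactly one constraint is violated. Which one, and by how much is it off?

Distance(P, Z) = 17.2 — off by 3.10.

G = (0.00, 0.00) ✓; GW at -108.0° ✓; |GW| = 24.60 ✓; ∠GWB = 111.7° ✓; |WB| = 17.30 ✓; ∠WBV = 70.80° ✓; |BV| = 9.700 ✓; ∠BVR = 85.60° ✓; |VR| = 21.40 ✓; ∠VRP = 114.5° ✓; |RP| = 24.90 ✓; ∠RPZ = 83.50° ✓; |PZ| = 14.10 ✗.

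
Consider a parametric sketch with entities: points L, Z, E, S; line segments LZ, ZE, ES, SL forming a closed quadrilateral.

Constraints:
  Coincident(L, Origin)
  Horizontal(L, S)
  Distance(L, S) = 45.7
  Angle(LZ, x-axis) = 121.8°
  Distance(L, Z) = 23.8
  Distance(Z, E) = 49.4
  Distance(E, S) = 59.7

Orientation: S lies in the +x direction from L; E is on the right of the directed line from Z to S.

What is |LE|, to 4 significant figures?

29.56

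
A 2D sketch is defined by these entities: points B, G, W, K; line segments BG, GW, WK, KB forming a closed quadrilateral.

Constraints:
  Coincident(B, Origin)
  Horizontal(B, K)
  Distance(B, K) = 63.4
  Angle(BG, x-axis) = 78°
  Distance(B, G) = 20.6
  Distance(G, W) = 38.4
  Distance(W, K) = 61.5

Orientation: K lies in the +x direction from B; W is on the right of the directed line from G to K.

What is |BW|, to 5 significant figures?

18.836

B is at the origin; BK is horizontal with |BK| = 63.4 and K in +x, so K = (63.4, 0). BG runs at 78.0° with |BG| = 20.6, so G = (4.2830, 20.150). W is determined by |GW| = 38.4 and |WK| = 61.5 together: it lies at the intersection of circle(G, 38.4) and circle(K, 61.5). With |GK| = 62.457, the foot of the radical line on GK is 12.754 from G and the perpendicular offset is √(38.4² − 12.754²) = 36.220. Taking the right-of-GK solution: W = (4.6697, -18.248).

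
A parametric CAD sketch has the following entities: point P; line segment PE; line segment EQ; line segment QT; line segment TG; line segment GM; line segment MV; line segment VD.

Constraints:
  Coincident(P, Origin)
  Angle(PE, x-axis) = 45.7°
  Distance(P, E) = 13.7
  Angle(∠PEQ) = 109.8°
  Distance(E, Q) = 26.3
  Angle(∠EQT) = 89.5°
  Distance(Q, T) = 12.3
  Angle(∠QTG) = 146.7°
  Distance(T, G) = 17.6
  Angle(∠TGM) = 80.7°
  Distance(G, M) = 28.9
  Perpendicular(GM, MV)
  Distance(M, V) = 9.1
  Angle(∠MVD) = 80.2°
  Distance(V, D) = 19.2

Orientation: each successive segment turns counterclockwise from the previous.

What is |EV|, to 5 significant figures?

1.6091

∠TGM = 80.7° gives GM at -21.000° from the x-axis; with |GM| = 28.9, M = (5.1639, 2.4418). GM is perpendicular to MV, so MV runs at 69.000°; with |MV| = 9.1, V = (8.4251, 10.937). Then |EV| = |V − E| = 1.6091.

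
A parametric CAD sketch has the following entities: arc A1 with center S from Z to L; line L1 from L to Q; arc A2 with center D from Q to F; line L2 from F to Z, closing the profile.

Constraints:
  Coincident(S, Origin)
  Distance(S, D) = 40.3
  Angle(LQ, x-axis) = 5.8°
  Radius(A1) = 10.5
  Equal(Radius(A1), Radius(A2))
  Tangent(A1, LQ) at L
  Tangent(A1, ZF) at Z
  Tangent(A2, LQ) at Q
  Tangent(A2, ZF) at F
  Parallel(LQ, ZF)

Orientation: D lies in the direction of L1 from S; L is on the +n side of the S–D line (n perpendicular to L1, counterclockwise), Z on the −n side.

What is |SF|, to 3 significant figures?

41.6

The slot axis is L1's direction at 5.8°, so u = (cos 5.8°, sin 5.8°) = (0.995, 0.101) and n = (−sin 5.8°, cos 5.8°) = (-0.101, 0.995). S is at the origin and D lies 40.3 along u from S, so D = 40.3·u = (40.1, 4.07). Tangency of A1 to both parallel lines with radius 10.5 puts L and Z at S ± 10.5·n: L = (-1.06, 10.4), Z = (1.06, -10.4). Equal radii place Q and F the same way about D: Q = D + 10.5·n = (39.0, 14.5), F = D − 10.5·n = (41.2, -6.37). Then |SF| = |F − S| = 41.6.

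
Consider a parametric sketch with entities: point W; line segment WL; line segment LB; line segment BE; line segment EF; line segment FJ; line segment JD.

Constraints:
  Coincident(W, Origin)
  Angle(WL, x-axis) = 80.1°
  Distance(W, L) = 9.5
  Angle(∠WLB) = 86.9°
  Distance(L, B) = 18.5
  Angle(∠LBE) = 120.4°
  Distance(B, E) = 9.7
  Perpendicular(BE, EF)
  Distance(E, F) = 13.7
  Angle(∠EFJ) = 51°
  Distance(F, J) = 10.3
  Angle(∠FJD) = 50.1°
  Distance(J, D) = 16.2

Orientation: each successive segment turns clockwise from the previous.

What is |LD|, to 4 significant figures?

29.45

∠EFJ = 51.0° gives FJ at 68.40° from the x-axis; with |FJ| = 10.3, J = (13.28, 1.421). ∠FJD = 50.1° gives JD at -61.50° from the x-axis; with |JD| = 16.2, D = (21.01, -12.82). Then |LD| = |D − L| = 29.45.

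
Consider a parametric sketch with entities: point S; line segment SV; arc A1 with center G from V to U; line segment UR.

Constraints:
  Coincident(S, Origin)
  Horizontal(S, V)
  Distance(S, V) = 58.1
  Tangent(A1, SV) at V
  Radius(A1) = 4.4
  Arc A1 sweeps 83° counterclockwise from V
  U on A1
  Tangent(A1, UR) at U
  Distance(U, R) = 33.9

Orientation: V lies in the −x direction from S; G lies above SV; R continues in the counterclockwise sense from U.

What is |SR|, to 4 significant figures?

62.19

On A1, V sits at bearing -90° from G; an 83° counterclockwise sweep puts U at bearing -7°, so U = G + 4.4·(cos -7°, sin -7°) = (-53.73, 3.864). A1 meets UR tangentially, so GU is at right angles to UR, so UR runs along (−sin -7°, cos -7°); with |UR| = 33.9, R = (-49.60, 37.51). Then |SR| = |R − S| = 62.19.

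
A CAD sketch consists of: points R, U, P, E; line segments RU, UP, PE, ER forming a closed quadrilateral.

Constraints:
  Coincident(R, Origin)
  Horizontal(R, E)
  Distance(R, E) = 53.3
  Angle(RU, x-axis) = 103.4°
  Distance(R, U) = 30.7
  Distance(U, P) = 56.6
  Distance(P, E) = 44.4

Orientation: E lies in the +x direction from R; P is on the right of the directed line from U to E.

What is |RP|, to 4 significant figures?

26.80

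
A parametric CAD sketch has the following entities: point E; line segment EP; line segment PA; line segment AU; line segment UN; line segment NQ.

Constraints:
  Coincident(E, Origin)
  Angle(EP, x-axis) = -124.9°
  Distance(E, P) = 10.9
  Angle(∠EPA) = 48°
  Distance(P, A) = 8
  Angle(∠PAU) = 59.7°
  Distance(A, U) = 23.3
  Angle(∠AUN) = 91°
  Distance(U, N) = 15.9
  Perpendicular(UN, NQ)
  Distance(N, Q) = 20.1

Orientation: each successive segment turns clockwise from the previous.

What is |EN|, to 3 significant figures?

25.3

∠PAU = 59.7° gives AU at -17.2° from the x-axis; with |AU| = 23.3, U = (14.2, -8.04). ∠AUN = 91.0° gives UN at -106° from the x-axis; with |UN| = 15.9, N = (9.77, -23.3). Then |EN| = |N − E| = 25.3.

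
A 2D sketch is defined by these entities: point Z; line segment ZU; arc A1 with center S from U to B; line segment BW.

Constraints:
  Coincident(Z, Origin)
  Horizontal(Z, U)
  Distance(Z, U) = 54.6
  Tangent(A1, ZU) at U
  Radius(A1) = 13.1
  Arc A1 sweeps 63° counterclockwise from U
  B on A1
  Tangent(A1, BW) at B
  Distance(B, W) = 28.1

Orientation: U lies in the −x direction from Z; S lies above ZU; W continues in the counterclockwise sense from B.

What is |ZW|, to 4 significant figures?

44.12

On A1, U sits at bearing -90° from S; a 63° counterclockwise sweep puts B at bearing -27°, so B = S + 13.1·(cos -27°, sin -27°) = (-42.93, 7.153). Since A1 is tangent to BW there, SB ⟂ BW, so BW runs along (−sin -27°, cos -27°); with |BW| = 28.1, W = (-30.17, 32.19). Then |ZW| = |W − Z| = 44.12.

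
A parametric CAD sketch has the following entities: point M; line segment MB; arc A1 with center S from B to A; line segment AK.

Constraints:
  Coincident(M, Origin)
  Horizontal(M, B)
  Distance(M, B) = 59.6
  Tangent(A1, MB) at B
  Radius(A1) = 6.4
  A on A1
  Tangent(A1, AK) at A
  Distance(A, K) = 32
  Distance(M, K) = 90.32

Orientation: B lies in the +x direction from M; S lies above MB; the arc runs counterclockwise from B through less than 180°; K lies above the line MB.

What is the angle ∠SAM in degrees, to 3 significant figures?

47.6°

M is at the origin; M and B share the same y with |MB| = 59.6 and B on the +x side, so B = (59.6, 0.00). The tangent condition forces SB to be normal to MB, so S = B + (0, 6.4) = (59.6, 6.40). Since SA ⟂ AK (tangency), |SK| = √(6.4² + 32.0²) = 32.6 regardless of where A sits on A1. So K lies on both circle(M, 90.32) and circle(S, 32.6); the above-MB intersection is K = (87.1, 24.0). A is the foot of the tangent from K: A = (64.0, 1.80).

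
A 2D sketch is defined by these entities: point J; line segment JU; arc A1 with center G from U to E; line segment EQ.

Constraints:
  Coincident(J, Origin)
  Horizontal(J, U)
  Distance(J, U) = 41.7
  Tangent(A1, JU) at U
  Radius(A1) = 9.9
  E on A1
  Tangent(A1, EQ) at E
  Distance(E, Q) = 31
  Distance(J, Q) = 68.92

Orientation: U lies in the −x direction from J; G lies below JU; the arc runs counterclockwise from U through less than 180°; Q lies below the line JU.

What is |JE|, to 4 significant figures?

52.06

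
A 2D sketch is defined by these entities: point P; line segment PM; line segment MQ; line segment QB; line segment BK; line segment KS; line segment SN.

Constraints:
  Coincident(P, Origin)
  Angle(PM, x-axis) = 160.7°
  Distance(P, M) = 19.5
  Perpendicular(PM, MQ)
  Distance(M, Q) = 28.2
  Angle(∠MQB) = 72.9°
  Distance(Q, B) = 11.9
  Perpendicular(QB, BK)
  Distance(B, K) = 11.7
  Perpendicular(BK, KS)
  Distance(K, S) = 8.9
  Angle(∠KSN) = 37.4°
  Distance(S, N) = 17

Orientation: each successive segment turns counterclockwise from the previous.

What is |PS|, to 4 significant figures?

25.75

P is at the origin; PM runs at 160.7° with length 19.5, so M = (-18.40, 6.445). The perpendicularity gives MQ at right angles to PM, so MQ runs at -109.3°; with |MQ| = 28.2, Q = (-27.72, -20.17). ∠MQB = 72.9° gives QB at -2.200° from the x-axis; with |QB| = 11.9, B = (-15.83, -20.63). QB ⟂ BK, so BK runs at 87.80°; with |BK| = 11.7, K = (-15.38, -8.936). BK is perpendicular to KS, so KS runs at 177.8°; with |KS| = 8.9, S = (-24.28, -8.594). Then |PS| = |S − P| = 25.75.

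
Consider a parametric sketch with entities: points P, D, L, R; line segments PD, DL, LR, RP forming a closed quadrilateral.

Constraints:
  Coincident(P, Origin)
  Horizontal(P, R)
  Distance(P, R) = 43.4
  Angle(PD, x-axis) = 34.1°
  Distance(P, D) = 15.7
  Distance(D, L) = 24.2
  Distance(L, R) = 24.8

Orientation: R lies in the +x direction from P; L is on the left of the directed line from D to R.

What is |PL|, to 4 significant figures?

39.90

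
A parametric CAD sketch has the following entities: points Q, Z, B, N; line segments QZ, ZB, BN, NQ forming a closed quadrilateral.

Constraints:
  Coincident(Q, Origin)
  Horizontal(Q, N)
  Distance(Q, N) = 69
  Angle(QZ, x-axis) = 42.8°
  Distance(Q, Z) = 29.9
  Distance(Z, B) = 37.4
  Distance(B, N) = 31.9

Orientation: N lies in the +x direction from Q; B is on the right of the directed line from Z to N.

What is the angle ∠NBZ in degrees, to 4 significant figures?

95.08°

Q is at the origin; QN is horizontal with |QN| = 69.0 and N in +x, so N = (69.0, 0). QZ runs at 42.8° with |QZ| = 29.9, so Z = (21.94, 20.32). B is determined by |ZB| = 37.4 and |BN| = 31.9 together: it lies at the intersection of circle(Z, 37.4) and circle(N, 31.9). With |ZN| = 51.26, the foot of the radical line on ZN is 29.35 from Z and the perpendicular offset is √(37.4² − 29.35²) = 23.18. Taking the right-of-ZN solution: B = (39.69, -12.60).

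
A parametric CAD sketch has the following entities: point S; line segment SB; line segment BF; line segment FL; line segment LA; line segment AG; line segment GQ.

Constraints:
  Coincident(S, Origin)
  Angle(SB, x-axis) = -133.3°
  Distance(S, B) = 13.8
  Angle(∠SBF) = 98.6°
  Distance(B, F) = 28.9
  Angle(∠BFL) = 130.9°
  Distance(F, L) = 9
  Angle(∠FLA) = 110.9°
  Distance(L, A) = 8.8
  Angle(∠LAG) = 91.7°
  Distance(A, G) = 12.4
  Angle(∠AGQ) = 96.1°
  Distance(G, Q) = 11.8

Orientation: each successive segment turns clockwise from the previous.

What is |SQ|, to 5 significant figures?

30.117

∠LAG = 91.7° gives AG at -61.200° from the x-axis; with |AG| = 12.4, G = (-20.389, 8.4989). ∠AGQ = 96.1° gives GQ at -145.10° from the x-axis; with |GQ| = 11.8, Q = (-30.066, 1.7475). Then |SQ| = |Q − S| = 30.117.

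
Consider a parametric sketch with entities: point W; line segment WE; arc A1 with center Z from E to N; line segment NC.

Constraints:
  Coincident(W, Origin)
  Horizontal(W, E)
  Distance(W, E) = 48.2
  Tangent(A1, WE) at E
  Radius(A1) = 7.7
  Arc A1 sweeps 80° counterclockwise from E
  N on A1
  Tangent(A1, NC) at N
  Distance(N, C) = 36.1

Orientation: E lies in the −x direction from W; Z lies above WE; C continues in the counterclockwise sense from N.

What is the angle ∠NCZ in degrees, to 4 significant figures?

12.04°

On A1, E sits at bearing -90° from Z; an 80° counterclockwise sweep puts N at bearing -10°, so N = Z + 7.7·(cos -10°, sin -10°) = (-40.62, 6.363). Since A1 is tangent to NC there, ZN ⟂ NC, so NC runs along (−sin -10°, cos -10°); with |NC| = 36.1, C = (-34.35, 41.91). Then cos ∠NCZ = CN·CZ / (|CN||CZ|), giving 12.04°.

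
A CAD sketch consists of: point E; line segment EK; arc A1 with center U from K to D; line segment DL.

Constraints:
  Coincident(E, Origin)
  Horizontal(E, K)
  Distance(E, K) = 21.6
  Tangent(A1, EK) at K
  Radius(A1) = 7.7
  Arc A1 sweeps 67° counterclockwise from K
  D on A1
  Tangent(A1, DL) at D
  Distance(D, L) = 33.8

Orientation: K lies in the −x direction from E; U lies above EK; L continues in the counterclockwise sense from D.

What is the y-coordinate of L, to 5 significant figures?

35.804

On A1, K sits at bearing -90° from U; a 67° counterclockwise sweep puts D at bearing -23°, so D = U + 7.7·(cos -23°, sin -23°) = (-14.512, 4.6914). The tangent condition forces UD to be normal to DL, so DL runs along (−sin -23°, cos -23°); with |DL| = 33.8, L = (-1.3054, 35.804). So L.y = 35.804.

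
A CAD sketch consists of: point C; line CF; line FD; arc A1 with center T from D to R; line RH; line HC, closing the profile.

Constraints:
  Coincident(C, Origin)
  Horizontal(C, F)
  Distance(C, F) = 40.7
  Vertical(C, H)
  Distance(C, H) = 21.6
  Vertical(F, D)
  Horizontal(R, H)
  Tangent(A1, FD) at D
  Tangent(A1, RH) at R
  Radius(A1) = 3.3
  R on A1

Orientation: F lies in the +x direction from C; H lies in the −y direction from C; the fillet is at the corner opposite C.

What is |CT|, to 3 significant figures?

41.6

CH is vertical with |CH| = 21.6 and H on the −y side, so H = (0.00, -21.6). The virtual corner opposite C is at (40.7, -21.6). A1 meets FD tangentially, so TD is at right angles to FD and since A1 is tangent to RH there, TR ⟂ RH, with radius 3.3, so the center T sits 3.3 in from both sides at T = (37.4, -18.3). Then |CT| = |T − C| = 41.6.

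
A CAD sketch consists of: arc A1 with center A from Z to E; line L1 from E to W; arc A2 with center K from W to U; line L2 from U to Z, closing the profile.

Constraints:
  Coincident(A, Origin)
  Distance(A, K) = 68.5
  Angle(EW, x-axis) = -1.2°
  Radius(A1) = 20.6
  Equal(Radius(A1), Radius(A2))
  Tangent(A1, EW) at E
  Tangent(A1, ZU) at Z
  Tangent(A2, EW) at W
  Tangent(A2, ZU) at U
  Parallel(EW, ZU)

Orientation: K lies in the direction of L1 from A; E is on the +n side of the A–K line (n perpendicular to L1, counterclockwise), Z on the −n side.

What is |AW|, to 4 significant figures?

71.53

The slot axis is L1's direction at -1.2°, so u = (cos -1.2°, sin -1.2°) = (0.9998, -0.02094) and n = (−sin -1.2°, cos -1.2°) = (0.02094, 0.9998). A is at the origin and K lies 68.5 along u from A, so K = 68.5·u = (68.48, -1.435). Tangency of A1 to both parallel lines with radius 20.6 puts E and Z at A ± 20.6·n: E = (0.4314, 20.60), Z = (-0.4314, -20.60). Equal radii place W and U the same way about K: W = K + 20.6·n = (68.92, 19.16), U = K − 20.6·n = (68.05, -22.03). Then |AW| = |W − A| = 71.53.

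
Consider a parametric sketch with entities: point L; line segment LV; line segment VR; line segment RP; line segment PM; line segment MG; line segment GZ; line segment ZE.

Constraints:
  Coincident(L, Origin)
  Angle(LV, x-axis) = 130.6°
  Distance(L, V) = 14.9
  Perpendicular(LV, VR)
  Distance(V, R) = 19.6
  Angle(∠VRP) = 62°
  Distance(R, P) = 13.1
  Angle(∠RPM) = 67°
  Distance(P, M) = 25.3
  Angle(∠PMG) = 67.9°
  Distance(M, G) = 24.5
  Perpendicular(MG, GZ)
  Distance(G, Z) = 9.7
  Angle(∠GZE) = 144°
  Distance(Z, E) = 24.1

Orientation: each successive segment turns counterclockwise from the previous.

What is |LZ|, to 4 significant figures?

31.62

L is at the origin; LV runs at 130.6° with length 14.9, so V = (-9.697, 11.31). The perpendicularity gives VR at right angles to LV, so VR runs at -139.4°; with |VR| = 19.6, R = (-24.58, -1.442). ∠VRP = 62.0° gives RP at -21.40° from the x-axis; with |RP| = 13.1, P = (-12.38, -6.222). ∠RPM = 67.0° gives PM at 91.60° from the x-axis; with |PM| = 25.3, M = (-13.09, 19.07). ∠PMG = 67.9° gives MG at -156.3° from the x-axis; with |MG| = 24.5, G = (-35.52, 9.220). MG is perpendicular to GZ, so GZ runs at -66.30°; with |GZ| = 9.7, Z = (-31.62, 0.3386). Then |LZ| = |Z − L| = 31.62.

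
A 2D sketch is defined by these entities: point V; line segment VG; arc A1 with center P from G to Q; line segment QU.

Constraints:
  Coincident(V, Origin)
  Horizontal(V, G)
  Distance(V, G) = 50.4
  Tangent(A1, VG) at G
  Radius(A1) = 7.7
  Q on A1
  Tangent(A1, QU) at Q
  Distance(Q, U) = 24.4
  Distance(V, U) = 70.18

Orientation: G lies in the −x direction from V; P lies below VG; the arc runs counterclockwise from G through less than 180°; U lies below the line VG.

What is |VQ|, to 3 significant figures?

58.2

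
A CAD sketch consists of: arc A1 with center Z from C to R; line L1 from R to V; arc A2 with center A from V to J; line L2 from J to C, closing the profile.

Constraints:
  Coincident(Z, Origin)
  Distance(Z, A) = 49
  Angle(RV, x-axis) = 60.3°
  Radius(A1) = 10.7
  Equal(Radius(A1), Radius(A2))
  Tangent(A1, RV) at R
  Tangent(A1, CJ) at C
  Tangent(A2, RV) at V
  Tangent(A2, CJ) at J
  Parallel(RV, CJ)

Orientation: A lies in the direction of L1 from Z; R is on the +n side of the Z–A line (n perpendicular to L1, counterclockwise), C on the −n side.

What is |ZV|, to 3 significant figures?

50.2

Tangency of A1 to both parallel lines with radius 10.7 puts R and C at Z ± 10.7·n: R = (-9.29, 5.30), C = (9.29, -5.30). Equal radii place V and J the same way about A: V = A + 10.7·n = (15.0, 47.9), J = A − 10.7·n = (33.6, 37.3). Then |ZV| = |V − Z| = 50.2.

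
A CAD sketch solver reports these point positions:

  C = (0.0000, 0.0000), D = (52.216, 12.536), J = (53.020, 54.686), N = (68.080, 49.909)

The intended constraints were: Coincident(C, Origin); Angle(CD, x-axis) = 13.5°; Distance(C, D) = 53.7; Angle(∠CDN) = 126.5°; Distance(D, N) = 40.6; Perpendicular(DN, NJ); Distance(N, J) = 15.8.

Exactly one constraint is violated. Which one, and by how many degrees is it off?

Perpendicular(DN, NJ) — off by 5.40°.

C = (0.00, 0.00) ✓; CD at 13.50° ✓; |CD| = 53.70 ✓; ∠CDN = 126.5° ✓; |DN| = 40.60 ✓; ∠(DN, NJ) = 95.40° ✗; |NJ| = 15.80 ✓.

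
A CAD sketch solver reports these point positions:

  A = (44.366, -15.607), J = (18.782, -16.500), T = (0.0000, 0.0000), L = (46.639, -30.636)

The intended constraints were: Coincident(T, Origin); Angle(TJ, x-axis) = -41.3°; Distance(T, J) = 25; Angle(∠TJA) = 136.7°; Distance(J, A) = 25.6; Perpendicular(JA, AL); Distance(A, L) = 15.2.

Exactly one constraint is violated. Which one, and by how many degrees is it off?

Perpendicular(JA, AL) — off by 6.60°.

T = (0.00, 0.00) ✓; TJ at -41.30° ✓; |TJ| = 25.00 ✓; ∠TJA = 136.7° ✓; |JA| = 25.60 ✓; ∠(JA, AL) = 83.40° ✗; |AL| = 15.20 ✓.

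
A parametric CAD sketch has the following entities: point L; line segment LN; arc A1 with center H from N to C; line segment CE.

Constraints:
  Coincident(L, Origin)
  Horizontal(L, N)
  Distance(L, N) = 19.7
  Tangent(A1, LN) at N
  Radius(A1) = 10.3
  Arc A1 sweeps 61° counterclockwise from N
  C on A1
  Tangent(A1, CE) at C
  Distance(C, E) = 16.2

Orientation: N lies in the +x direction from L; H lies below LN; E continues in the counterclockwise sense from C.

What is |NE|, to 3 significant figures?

25.8

L is at the origin; L and N share the same y with |LN| = 19.7 and N on the +x side, so N = (19.7, 0.00). Tangency of A1 to LN means the radius HN is perpendicular to LN, so H = N + (0, -10.3) = (19.7, -10.3). On A1, N sits at bearing 90° from H; a 61° counterclockwise sweep puts C at bearing 151°, so C = H + 10.3·(cos 151°, sin 151°) = (10.7, -5.31). Tangency of A1 to CE means the radius HC is perpendicular to CE, so CE runs along (−sin 151°, cos 151°); with |CE| = 16.2, E = (2.84, -19.5). Then |NE| = |E − N| = 25.8.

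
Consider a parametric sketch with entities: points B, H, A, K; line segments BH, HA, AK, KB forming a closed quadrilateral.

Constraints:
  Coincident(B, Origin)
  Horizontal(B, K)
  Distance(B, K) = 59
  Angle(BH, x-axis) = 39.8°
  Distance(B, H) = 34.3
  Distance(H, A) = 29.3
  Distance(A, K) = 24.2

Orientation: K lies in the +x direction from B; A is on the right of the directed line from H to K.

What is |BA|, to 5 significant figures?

36.005

Checks: BH at 39.80° ✓; |HA| = 29.30 ✓; |AK| = 24.20 ✓.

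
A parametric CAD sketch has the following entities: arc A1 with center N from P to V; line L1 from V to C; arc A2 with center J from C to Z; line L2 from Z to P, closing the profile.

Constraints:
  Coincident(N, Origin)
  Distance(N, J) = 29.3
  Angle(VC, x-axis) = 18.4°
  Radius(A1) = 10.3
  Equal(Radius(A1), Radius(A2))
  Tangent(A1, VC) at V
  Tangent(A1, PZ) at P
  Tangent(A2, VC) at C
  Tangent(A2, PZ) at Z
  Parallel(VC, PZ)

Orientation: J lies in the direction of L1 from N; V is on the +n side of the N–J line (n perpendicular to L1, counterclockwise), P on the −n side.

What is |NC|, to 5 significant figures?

31.058

The slot axis is L1's direction at 18.4°, so u = (cos 18.4°, sin 18.4°) = (0.94888, 0.31565) and n = (−sin 18.4°, cos 18.4°) = (-0.31565, 0.94888). N is at the origin and J lies 29.3 along u from N, so J = 29.3·u = (27.802, 9.2485). Tangency of A1 to both parallel lines with radius 10.3 puts V and P at N ± 10.3·n: V = (-3.2512, 9.7734), P = (3.2512, -9.7734). Equal radii place C and Z the same way about J: C = J + 10.3·n = (24.551, 19.022), Z = J − 10.3·n = (31.053, -0.52491). Then |NC| = |C − N| = 31.058.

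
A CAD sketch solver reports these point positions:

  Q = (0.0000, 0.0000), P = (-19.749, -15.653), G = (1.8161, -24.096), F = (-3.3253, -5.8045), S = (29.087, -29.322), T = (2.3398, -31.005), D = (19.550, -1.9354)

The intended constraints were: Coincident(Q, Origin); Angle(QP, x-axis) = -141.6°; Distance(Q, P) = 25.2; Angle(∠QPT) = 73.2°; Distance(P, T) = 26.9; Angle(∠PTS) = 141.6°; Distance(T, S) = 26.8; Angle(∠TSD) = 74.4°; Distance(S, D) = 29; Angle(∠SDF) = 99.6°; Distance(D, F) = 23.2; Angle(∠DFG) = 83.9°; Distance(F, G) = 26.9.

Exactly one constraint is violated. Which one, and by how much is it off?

Distance(F, G) = 26.9 — off by 7.90.

Q = (0.00, 0.00) ✓; QP at -141.6° ✓; |QP| = 25.20 ✓; ∠QPT = 73.20° ✓; |PT| = 26.90 ✓; ∠PTS = 141.6° ✓; |TS| = 26.80 ✓; ∠TSD = 74.40° ✓; |SD| = 29.00 ✓; ∠SDF = 99.60° ✓; |DF| = 23.20 ✓; ∠DFG = 83.90° ✓; |FG| = 19.00 ✗.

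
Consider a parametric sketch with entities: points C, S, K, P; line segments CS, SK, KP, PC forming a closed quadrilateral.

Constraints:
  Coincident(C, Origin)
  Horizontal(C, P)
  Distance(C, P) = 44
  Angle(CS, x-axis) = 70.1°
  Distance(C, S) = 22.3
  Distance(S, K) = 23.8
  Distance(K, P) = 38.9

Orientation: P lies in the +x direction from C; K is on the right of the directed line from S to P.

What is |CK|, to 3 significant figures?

5.86

Checks: |SK| = 23.80 ✓; |KP| = 38.90 ✓.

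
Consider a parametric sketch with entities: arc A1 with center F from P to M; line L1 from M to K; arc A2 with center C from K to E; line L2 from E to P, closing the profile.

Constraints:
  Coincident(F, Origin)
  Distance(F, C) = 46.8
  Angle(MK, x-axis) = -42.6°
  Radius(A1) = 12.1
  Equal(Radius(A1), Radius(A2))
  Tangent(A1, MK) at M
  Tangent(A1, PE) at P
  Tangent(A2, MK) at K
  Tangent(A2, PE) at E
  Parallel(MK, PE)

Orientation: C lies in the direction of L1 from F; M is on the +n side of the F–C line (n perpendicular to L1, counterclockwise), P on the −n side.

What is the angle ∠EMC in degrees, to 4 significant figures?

12.85°

The slot axis is L1's direction at -42.6°, so u = (cos -42.6°, sin -42.6°) = (0.7361, -0.6769) and n = (−sin -42.6°, cos -42.6°) = (0.6769, 0.7361). F is at the origin and C lies 46.8 along u from F, so C = 46.8·u = (34.45, -31.68). Tangency of A1 to both parallel lines with radius 12.1 puts M and P at F ± 12.1·n: M = (8.190, 8.907), P = (-8.190, -8.907). Equal radii place K and E the same way about C: K = C + 12.1·n = (42.64, -22.77), E = C − 12.1·n = (26.26, -40.58). Then cos ∠EMC = ME·MC / (|ME||MC|), giving 12.85°.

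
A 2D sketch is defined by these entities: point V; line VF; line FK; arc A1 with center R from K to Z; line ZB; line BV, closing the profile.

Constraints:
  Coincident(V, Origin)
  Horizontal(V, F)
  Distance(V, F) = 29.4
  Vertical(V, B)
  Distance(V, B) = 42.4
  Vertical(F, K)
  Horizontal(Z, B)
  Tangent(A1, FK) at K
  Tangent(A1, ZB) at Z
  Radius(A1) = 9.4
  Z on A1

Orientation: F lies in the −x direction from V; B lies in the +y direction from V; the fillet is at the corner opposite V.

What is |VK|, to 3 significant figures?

44.2

The virtual corner opposite V is at (-29.4, 42.4). A1 meets FK tangentially, so RK is at right angles to FK and since A1 is tangent to ZB there, RZ ⟂ ZB, with radius 9.4, so the center R sits 9.4 in from both sides at R = (-20.0, 33.0). That places the tangent points at K = (-29.4, 33.0) on FK and Z = (-20.0, 42.4) on ZB. Then |VK| = |K − V| = 44.2.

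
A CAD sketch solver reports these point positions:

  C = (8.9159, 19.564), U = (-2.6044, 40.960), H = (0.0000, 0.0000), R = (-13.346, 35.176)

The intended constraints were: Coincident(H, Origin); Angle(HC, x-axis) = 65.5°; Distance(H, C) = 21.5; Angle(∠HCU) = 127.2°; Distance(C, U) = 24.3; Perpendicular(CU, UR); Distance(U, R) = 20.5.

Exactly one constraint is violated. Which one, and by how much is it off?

Distance(U, R) = 20.5 — off by 8.30.

H = (0.00, 0.00) ✓; HC at 65.50° ✓; |HC| = 21.50 ✓; ∠HCU = 127.2° ✓; |CU| = 24.30 ✓; ∠(CU, UR) = 90.00° ✓; |UR| = 12.20 ✗.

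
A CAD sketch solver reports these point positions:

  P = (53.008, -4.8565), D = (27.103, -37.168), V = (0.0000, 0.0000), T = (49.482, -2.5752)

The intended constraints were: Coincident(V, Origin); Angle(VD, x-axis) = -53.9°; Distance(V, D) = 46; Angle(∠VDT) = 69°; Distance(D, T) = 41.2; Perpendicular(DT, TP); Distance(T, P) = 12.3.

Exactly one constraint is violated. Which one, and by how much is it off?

Distance(T, P) = 12.3 — off by 8.10.

V = (0.00, 0.00) ✓; VD at -53.90° ✓; |VD| = 46.00 ✓; ∠VDT = 69.00° ✓; |DT| = 41.20 ✓; ∠(DT, TP) = 90.00° ✓; |TP| = 4.200 ✗.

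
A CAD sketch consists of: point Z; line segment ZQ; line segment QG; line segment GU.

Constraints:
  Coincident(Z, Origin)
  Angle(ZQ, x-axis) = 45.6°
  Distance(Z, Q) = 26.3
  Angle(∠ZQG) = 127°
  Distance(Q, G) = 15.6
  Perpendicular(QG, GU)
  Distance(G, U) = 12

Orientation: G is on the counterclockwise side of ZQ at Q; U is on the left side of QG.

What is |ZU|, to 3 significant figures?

32.7

Z is at the origin; ZQ runs at 45.6° with length 26.3, so Q = 26.3·(cos 45.6°, sin 45.6°) = (18.4, 18.8). ∠ZQG = 127.0°, so QG runs at 45.6° + (180° − 127.0°) = 98.6° from the x-axis; with |QG| = 15.6, G = Q + 15.6·(cos 98.6°, sin 98.6°) = (16.1, 34.2). QG ⟂ GU; with |GU| = 12.0 on the left of QG, U = G + 12.0·(-0.989, -0.150) = (4.20, 32.4). Then |ZU| = |U − Z| = 32.7.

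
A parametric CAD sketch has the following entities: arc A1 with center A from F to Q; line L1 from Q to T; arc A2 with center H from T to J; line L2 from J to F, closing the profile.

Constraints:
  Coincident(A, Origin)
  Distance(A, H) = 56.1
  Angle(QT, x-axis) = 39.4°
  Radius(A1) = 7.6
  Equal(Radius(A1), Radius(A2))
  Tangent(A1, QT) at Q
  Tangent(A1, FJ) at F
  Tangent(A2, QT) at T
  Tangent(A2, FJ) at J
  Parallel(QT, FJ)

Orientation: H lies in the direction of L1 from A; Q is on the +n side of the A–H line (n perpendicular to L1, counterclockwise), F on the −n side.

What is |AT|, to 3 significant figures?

56.6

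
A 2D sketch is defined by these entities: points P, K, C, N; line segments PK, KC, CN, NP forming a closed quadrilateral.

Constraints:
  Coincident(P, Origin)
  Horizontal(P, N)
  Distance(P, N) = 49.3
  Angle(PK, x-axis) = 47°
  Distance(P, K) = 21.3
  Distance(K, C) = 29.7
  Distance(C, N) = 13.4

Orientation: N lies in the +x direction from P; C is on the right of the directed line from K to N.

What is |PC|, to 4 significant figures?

36.85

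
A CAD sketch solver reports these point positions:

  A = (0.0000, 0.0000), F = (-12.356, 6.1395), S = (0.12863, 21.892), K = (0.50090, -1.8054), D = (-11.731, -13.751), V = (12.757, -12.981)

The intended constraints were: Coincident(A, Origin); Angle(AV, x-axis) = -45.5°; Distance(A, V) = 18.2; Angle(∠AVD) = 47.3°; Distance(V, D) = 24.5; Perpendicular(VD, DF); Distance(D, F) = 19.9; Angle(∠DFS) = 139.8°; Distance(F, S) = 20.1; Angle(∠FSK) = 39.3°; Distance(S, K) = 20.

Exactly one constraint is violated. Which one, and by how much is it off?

Distance(S, K) = 20 — off by 3.70.

A = (0.00, 0.00) ✓; AV at -45.50° ✓; |AV| = 18.20 ✓; ∠AVD = 47.30° ✓; |VD| = 24.50 ✓; ∠(VD, DF) = 90.00° ✓; |DF| = 19.90 ✓; ∠DFS = 139.8° ✓; |FS| = 20.10 ✓; ∠FSK = 39.30° ✓; |SK| = 23.70 ✗.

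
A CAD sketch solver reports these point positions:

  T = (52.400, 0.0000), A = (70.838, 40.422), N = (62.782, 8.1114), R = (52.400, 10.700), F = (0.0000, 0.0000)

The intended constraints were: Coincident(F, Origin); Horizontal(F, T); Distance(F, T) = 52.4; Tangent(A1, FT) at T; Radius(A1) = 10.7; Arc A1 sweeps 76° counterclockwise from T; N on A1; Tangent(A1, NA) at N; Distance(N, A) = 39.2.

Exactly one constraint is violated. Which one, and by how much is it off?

Distance(N, A) = 39.2 — off by 5.90.

F = (0.00, 0.00) ✓; F.y = 0.00, T.y = 0.00 ✓; |FT| = 52.40 ✓; ∠(RT, TF) = 90.00° ✓; |RT| = 10.70 ✓; bearing(R→N) − bearing(R→T) = 76.00° ✓; |RN| = 10.70 ✓; ∠(RN, NA) = 90.00° ✓; |NA| = 33.30 ✗.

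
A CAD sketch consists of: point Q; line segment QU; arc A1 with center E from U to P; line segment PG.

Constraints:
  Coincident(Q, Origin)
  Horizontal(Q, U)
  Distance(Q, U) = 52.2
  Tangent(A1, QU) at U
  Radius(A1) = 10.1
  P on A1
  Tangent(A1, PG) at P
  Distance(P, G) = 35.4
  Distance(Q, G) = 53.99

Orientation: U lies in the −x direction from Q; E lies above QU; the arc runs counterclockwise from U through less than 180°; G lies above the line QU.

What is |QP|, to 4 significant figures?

43.08

Checks: |EP| = 10.10 ✓; ∠(EP, PG) = 90.00° ✓; |PG| = 35.40 ✓; |QG| = 53.99 ✓.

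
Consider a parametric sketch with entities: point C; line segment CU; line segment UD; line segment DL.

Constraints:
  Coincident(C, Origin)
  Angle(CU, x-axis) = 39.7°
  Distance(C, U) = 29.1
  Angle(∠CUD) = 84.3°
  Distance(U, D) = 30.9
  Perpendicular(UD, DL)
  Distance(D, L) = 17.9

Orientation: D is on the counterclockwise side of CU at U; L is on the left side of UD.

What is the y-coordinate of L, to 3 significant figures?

27.5

C is at the origin; CU runs at 39.7° with length 29.1, so U = 29.1·(cos 39.7°, sin 39.7°) = (22.4, 18.6). ∠CUD = 84.3°, so UD runs at 39.7° + (180° − 84.3°) = 135° from the x-axis; with |UD| = 30.9, D = U + 30.9·(cos 135°, sin 135°) = (0.388, 40.3). UD ⟂ DL; with |DL| = 17.9 on the left of UD, L = D + 17.9·(-0.702, -0.712) = (-12.2, 27.5). So L.y = 27.5.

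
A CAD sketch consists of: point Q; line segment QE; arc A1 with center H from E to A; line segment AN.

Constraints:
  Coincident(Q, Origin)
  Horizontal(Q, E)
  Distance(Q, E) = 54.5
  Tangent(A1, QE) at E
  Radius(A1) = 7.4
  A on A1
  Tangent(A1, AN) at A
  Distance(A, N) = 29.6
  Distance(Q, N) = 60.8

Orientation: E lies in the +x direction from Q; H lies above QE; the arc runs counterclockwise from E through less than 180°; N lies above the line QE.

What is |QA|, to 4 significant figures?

62.06

Q is at the origin; Q and E share the same y with |QE| = 54.5 and E on the +x side, so E = (54.50, 0.000). Since A1 is tangent to QE there, HE ⟂ QE, so H = E + (0, 7.4) = (54.50, 7.400). Since HA ⟂ AN (tangency), |HN| = √(7.4² + 29.6²) = 30.51 regardless of where A sits on A1. So N lies on both circle(Q, 60.8) and circle(H, 30.51); the above-QE intersection is N = (48.07, 37.23). A is the foot of the tangent from N: A = (61.14, 10.67).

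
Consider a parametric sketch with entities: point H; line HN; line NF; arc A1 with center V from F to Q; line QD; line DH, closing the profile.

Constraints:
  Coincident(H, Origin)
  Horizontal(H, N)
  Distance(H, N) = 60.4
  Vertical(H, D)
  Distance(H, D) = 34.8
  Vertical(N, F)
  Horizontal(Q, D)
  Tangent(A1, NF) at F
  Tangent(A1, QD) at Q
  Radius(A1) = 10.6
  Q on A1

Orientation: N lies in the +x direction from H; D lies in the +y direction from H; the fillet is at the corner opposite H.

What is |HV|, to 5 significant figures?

55.369

H is at the origin; HN is horizontal with |HN| = 60.4 and N on the +x side, so N = (60.400, 0.0000). HD is vertical with |HD| = 34.8 and D on the +y side, so D = (0.0000, 34.800). The virtual corner opposite H is at (60.400, 34.800). Tangency of A1 to NF means the radius VF is perpendicular to NF and tangency of A1 to QD means the radius VQ is perpendicular to QD, with radius 10.6, so the center V sits 10.6 in from both sides at V = (49.800, 24.200). Then |HV| = |V − H| = 55.369.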